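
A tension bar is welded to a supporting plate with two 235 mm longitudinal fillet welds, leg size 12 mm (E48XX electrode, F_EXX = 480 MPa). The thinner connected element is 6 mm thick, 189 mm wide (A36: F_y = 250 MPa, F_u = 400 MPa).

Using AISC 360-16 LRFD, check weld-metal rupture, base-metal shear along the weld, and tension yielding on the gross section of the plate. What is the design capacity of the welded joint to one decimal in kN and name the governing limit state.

255.2 kN (gross-section yield governs)

Weld metal: throat = 0.707×12 = 8.484 mm, L = 2×235 = 470 mm. φR_n = 0.75 × 0.6 × 480 × 8.484 × 470 = 861.3 kN.
Base metal shear (6 mm plate): yield φR_n = 1.0×0.6×250×6×470 = 423.0 kN; rupture φR_n = 0.75×0.6×400×6×470 = 507.6 kN; take 423.0 kN (yield).
Tension yield (gross): A_g = 189×6 = 1134 mm². φR_n = 0.90 × 250 × 1134 = 255.2 kN.
Governing: min(861.3, 423.0, 255.2) = 255.2 kN → gross-section yield.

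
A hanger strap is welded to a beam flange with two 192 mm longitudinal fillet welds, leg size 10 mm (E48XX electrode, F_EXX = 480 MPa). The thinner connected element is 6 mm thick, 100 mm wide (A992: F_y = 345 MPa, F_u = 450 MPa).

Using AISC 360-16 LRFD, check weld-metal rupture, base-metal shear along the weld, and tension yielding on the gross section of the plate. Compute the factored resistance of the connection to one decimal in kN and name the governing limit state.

Weld metal: throat = 0.707×10 = 7.07 mm, L = 2×192 = 384 mm. φR_n = 0.75 × 0.6 × 480 × 7.07 × 384 = 586.4 kN.
Base metal shear (6 mm plate): yield φR_n = 1.0×0.6×345×6×384 = 476.9 kN; rupture φR_n = 0.75×0.6×450×6×384 = 466.6 kN; take 466.6 kN (rupture).
Tension yield (gross): A_g = 100×6 = 600 mm². φR_n = 0.90 × 345 × 600 = 186.3 kN.
Governing: min(586.4, 466.6, 186.3) = 186.3 kN → gross-section yield.

186.3 kN (gross-section yield governs)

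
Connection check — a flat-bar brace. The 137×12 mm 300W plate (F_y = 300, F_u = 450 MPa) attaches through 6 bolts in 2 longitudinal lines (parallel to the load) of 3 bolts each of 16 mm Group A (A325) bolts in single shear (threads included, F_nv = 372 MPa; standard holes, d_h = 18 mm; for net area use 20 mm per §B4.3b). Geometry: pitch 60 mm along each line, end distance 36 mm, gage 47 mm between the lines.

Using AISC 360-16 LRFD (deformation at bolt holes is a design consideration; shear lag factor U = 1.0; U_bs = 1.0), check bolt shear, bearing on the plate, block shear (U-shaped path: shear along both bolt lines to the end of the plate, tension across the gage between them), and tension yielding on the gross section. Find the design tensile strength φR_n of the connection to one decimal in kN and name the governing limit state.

336.6 kN (bolt shear governs)

Bolt shear: A_b = π(16)²/4 = 201.06 mm². φR_n = 0.75 × 372 × 201.06 × 6 × 1 = 336.6 kN.
Bearing (12 mm plate, F_u = 450 MPa): end bolts L_c = 36 − 18/2 = 27, R_n = min(1.2×27×12×450, 2.4×16×12×450) = 174.96 kN/bolt; interior L_c = 60 − 18 = 42, R_n = 207.36 kN/bolt. φR_n = 0.75 × (2×174.96 + 4×207.36) = 884.5 kN.
Block shear: shear path 2×[36+2×60] = 2×156 mm, A_gv = 3744, A_nv = 2×(156 − 2.5×20)×12 = 2544 mm²; tension across gage: (47 − 1×20)×12 = 324 mm². R_n = min(0.6×450×2544, 0.6×300×3744) + 1.0×450×324 = min(686.88, 673.92) + 145.8 = 819.72 kN. φR_n = 0.75 × 819.72 = 614.8 kN.
Tension yield (gross): A_g = 137×12 = 1644 mm². φR_n = 0.90 × 300 × 1644 = 443.9 kN.
Governing: min(336.6, 884.5, 614.8, 443.9) = 336.6 kN → bolt shear.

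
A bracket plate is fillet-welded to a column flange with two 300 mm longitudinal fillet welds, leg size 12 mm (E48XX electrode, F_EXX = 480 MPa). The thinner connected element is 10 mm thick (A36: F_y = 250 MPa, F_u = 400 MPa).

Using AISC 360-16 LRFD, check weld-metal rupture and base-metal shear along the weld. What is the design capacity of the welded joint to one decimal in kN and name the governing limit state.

Weld metal: throat = 0.707×12 = 8.484 mm, L = 2×300 = 600 mm. φR_n = 0.75 × 0.6 × 480 × 8.484 × 600 = 1099.5 kN.
Base metal shear (10 mm plate): yield φR_n = 1.0×0.6×250×10×600 = 900.0 kN; rupture φR_n = 0.75×0.6×400×10×600 = 1080.0 kN; take 900.0 kN (yield).
Governing: min(1099.5, 900.0) = 900.0 kN → base-metal shear.

900.0 kN (base-metal shear governs)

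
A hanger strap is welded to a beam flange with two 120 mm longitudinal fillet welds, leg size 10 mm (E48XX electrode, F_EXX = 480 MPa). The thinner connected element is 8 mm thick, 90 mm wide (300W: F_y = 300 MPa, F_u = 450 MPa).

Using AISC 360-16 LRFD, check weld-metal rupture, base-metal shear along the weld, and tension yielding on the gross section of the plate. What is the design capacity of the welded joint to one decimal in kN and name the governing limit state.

194.4 kN (gross-section yield governs)

Weld metal: throat = 0.707×10 = 7.07 mm, L = 2×120 = 240 mm. φR_n = 0.75 × 0.6 × 480 × 7.07 × 240 = 366.5 kN.
Base metal shear (8 mm plate): yield φR_n = 1.0×0.6×300×8×240 = 345.6 kN; rupture φR_n = 0.75×0.6×450×8×240 = 388.8 kN; take 345.6 kN (yield).
Tension yield (gross): A_g = 90×8 = 720 mm². φR_n = 0.90 × 300 × 720 = 194.4 kN.
Governing: min(366.5, 345.6, 194.4) = 194.4 kN → gross-section yield.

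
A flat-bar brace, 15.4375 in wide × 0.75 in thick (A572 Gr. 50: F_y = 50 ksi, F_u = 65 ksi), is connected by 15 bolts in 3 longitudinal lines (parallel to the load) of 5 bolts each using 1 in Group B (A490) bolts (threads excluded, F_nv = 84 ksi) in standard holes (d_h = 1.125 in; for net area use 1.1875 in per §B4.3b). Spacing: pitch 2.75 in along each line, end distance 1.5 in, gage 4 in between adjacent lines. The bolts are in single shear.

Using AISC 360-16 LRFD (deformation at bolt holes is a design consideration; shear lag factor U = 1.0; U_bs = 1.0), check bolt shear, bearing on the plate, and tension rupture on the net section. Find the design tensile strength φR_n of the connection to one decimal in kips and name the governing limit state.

Bolt shear: A_b = π(1)²/4 = 0.7854 in². φR_n = 0.75 × 84 × 0.7854 × 15 × 1 = 742.2 kips.
Bearing (0.75 in plate, F_u = 65 ksi): end bolts L_c = 1.5 − 1.125/2 = 0.9375, R_n = min(1.2×0.9375×0.75×65, 2.4×1×0.75×65) = 54.844 kips/bolt; interior L_c = 2.75 − 1.125 = 1.625, R_n = 95.063 kips/bolt. φR_n = 0.75 × (3×54.844 + 12×95.063) = 979.0 kips.
Tension rupture (net): A_n = (15.4375 − 3×1.1875)×0.75 = 8.9063 in² (U = 1.0, A_e = A_n). φR_n = 0.75 × 65 × 8.9063 = 434.2 kips.
Governing: min(742.2, 979.0, 434.2) = 434.2 kips → net-section rupture.

434.2 kips (net-section rupture governs)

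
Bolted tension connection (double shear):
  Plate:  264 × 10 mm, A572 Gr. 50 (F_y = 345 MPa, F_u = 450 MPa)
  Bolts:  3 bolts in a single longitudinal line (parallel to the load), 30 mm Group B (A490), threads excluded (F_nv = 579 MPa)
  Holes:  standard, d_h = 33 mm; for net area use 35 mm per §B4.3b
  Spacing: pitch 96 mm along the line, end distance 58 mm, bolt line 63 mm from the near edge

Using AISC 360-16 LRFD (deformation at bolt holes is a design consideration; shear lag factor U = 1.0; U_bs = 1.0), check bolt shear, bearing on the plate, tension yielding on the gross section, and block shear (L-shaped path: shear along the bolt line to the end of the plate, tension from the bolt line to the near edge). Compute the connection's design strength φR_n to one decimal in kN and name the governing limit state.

Bolt shear: A_b = π(30)²/4 = 706.86 mm². φR_n = 0.75 × 579 × 706.86 × 3 × 2 = 1841.7 kN.
Bearing (10 mm plate, F_u = 450 MPa): end bolts L_c = 58 − 33/2 = 41.5, R_n = min(1.2×41.5×10×450, 2.4×30×10×450) = 224.1 kN/bolt; interior L_c = 96 − 33 = 63, R_n = 324 kN/bolt. φR_n = 0.75 × (1×224.1 + 2×324) = 654.1 kN.
Tension yield (gross): A_g = 264×10 = 2640 mm². φR_n = 0.90 × 345 × 2640 = 819.7 kN.
Block shear: shear path 1×[58+2×96] = 1×250 mm, A_gv = 2500, A_nv = 1×(250 − 2.5×35)×10 = 1625 mm²; tension to near edge: (63 − 0.5×35)×10 = 455 mm². R_n = min(0.6×450×1625, 0.6×345×2500) + 1.0×450×455 = min(438.75, 517.5) + 204.75 = 643.5 kN. φR_n = 0.75 × 643.5 = 482.6 kN.
Governing: min(1841.7, 654.1, 819.7, 482.6) = 482.6 kN → block shear.

482.6 kN (block shear governs)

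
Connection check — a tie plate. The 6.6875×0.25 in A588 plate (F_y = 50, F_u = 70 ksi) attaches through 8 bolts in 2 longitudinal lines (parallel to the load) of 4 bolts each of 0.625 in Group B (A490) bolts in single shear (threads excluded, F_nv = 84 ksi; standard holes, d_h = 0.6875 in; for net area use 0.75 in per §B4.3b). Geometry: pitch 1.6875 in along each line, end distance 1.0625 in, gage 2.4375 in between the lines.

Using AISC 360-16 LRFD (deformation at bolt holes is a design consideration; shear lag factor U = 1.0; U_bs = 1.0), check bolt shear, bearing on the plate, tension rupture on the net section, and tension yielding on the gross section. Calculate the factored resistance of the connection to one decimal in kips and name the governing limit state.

68.1 kips (net-section rupture governs)

Bolt shear: A_b = π(0.625)²/4 = 0.3068 in². φR_n = 0.75 × 84 × 0.3068 × 8 × 1 = 154.6 kips.
Bearing (0.25 in plate, F_u = 70 ksi): end bolts L_c = 1.0625 − 0.6875/2 = 0.71875, R_n = min(1.2×0.71875×0.25×70, 2.4×0.625×0.25×70) = 15.094 kips/bolt; interior L_c = 1.6875 − 0.6875 = 1, R_n = 21 kips/bolt. φR_n = 0.75 × (2×15.094 + 6×21) = 117.1 kips.
Tension rupture (net): A_n = (6.6875 − 2×0.75)×0.25 = 1.2969 in² (U = 1.0, A_e = A_n). φR_n = 0.75 × 70 × 1.2969 = 68.1 kips.
Tension yield (gross): A_g = 6.6875×0.25 = 1.6719 in². φR_n = 0.90 × 50 × 1.6719 = 75.2 kips.
Governing: min(154.6, 117.1, 68.1, 75.2) = 68.1 kips → net-section rupture.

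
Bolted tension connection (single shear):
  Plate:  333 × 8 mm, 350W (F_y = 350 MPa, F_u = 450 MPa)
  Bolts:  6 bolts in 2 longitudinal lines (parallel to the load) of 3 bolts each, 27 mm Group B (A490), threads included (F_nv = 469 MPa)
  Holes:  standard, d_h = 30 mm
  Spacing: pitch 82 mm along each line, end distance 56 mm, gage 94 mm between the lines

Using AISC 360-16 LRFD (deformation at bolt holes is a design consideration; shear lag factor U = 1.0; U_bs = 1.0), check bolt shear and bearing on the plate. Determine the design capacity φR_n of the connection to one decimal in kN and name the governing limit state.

939.6 kN (bearing governs)

Bolt shear: A_b = π(27)²/4 = 572.56 mm². φR_n = 0.75 × 469 × 572.56 × 6 × 1 = 1208.4 kN.
Bearing (8 mm plate, F_u = 450 MPa): end bolts L_c = 56 − 30/2 = 41, R_n = min(1.2×41×8×450, 2.4×27×8×450) = 177.12 kN/bolt; interior L_c = 82 − 30 = 52, R_n = 224.64 kN/bolt. φR_n = 0.75 × (2×177.12 + 4×224.64) = 939.6 kN.
Governing: min(1208.4, 939.6) = 939.6 kN → bearing.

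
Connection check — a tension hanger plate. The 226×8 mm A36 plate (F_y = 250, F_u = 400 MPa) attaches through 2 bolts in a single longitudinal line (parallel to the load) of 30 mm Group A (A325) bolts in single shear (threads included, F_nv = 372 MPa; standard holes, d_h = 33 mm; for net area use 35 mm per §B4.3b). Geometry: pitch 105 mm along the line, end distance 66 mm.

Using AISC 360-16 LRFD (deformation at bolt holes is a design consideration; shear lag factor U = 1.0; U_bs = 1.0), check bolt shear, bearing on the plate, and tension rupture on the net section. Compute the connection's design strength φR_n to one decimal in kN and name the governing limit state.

315.4 kN (bearing governs)

Bolt shear: A_b = π(30)²/4 = 706.86 mm². φR_n = 0.75 × 372 × 706.86 × 2 × 1 = 394.4 kN.
Bearing (8 mm plate, F_u = 400 MPa): end bolts L_c = 66 − 33/2 = 49.5, R_n = min(1.2×49.5×8×400, 2.4×30×8×400) = 190.08 kN/bolt; interior L_c = 105 − 33 = 72, R_n = 230.4 kN/bolt. φR_n = 0.75 × (1×190.08 + 1×230.4) = 315.4 kN.
Tension rupture (net): A_n = (226 − 1×35)×8 = 1528 mm² (U = 1.0, A_e = A_n). φR_n = 0.75 × 400 × 1528 = 458.4 kN.
Governing: min(394.4, 315.4, 458.4) = 315.4 kN → bearing.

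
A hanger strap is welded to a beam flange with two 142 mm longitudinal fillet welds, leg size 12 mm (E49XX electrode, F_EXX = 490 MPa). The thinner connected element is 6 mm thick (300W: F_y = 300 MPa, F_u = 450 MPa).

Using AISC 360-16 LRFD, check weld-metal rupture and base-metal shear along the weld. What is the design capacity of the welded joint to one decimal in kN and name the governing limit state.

306.7 kN (base-metal shear governs)

Weld metal: throat = 0.707×12 = 8.484 mm, L = 2×142 = 284 mm. φR_n = 0.75 × 0.6 × 490 × 8.484 × 284 = 531.3 kN.
Base metal shear (6 mm plate): yield φR_n = 1.0×0.6×300×6×284 = 306.7 kN; rupture φR_n = 0.75×0.6×450×6×284 = 345.1 kN; take 306.7 kN (yield).
Governing: min(531.3, 306.7) = 306.7 kN → base-metal shear.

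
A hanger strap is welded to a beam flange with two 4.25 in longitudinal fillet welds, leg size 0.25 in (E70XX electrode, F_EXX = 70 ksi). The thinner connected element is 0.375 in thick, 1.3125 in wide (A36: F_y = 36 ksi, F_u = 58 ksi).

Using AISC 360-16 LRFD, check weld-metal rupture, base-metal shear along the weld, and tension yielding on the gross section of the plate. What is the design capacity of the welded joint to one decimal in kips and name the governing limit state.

Weld metal: throat = 0.707×0.25 = 0.17675 in, L = 2×4.25 = 8.5 in. φR_n = 0.75 × 0.6 × 70 × 0.17675 × 8.5 = 47.3 kips.
Base metal shear (0.375 in plate): yield φR_n = 1.0×0.6×36×0.375×8.5 = 68.9 kips; rupture φR_n = 0.75×0.6×58×0.375×8.5 = 83.2 kips; take 68.9 kips (yield).
Tension yield (gross): A_g = 1.3125×0.375 = 0.49219 in². φR_n = 0.90 × 36 × 0.49219 = 15.9 kips.
Governing: min(47.3, 68.9, 15.9) = 15.9 kips → gross-section yield.

15.9 kips (gross-section yield governs)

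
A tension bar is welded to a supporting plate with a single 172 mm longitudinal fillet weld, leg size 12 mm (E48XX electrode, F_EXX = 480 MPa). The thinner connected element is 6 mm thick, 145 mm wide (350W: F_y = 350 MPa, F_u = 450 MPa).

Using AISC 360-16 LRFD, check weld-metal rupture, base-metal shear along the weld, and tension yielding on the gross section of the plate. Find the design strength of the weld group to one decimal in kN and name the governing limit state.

Weld metal: throat = 0.707×12 = 8.484 mm, L = 172 mm. φR_n = 0.75 × 0.6 × 480 × 8.484 × 172 = 315.2 kN.
Base metal shear (6 mm plate): yield φR_n = 1.0×0.6×350×6×172 = 216.7 kN; rupture φR_n = 0.75×0.6×450×6×172 = 209.0 kN; take 209.0 kN (rupture).
Tension yield (gross): A_g = 145×6 = 870 mm². φR_n = 0.90 × 350 × 870 = 274.1 kN.
Governing: min(315.2, 209.0, 274.1) = 209.0 kN → base-metal shear.

209.0 kN (base-metal shear governs)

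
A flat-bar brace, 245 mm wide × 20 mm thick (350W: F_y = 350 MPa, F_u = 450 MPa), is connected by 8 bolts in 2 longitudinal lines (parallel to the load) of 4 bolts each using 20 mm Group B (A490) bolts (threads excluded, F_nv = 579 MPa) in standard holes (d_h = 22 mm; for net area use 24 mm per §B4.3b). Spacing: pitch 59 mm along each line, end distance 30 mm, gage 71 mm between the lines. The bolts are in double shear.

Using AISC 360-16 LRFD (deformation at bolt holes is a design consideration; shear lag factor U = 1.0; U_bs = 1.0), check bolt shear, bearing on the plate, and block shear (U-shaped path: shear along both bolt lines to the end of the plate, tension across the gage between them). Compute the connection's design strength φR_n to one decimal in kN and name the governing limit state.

1313.6 kN (block shear governs)

Bolt shear: A_b = π(20)²/4 = 314.16 mm². φR_n = 0.75 × 579 × 314.16 × 8 × 2 = 2182.8 kN.
Bearing (20 mm plate, F_u = 450 MPa): end bolts L_c = 30 − 22/2 = 19, R_n = min(1.2×19×20×450, 2.4×20×20×450) = 205.2 kN/bolt; interior L_c = 59 − 22 = 37, R_n = 399.6 kN/bolt. φR_n = 0.75 × (2×205.2 + 6×399.6) = 2106.0 kN.
Block shear: shear path 2×[30+3×59] = 2×207 mm, A_gv = 8280, A_nv = 2×(207 − 3.5×24)×20 = 4920 mm²; tension across gage: (71 − 1×24)×20 = 940 mm². R_n = min(0.6×450×4920, 0.6×350×8280) + 1.0×450×940 = min(1328.4, 1738.8) + 423 = 1751.4 kN. φR_n = 0.75 × 1751.4 = 1313.6 kN.
Governing: min(2182.8, 2106.0, 1313.6) = 1313.6 kN → block shear.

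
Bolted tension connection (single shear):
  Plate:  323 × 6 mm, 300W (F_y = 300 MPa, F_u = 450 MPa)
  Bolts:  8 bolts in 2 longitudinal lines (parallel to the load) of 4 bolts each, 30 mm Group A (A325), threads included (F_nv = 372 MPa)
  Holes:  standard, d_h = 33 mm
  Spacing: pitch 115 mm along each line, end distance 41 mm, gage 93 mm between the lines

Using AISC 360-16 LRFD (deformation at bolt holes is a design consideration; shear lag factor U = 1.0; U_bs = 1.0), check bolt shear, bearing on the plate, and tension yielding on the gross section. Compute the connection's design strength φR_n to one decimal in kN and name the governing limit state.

523.3 kN (gross-section yield governs)

Bolt shear: A_b = π(30)²/4 = 706.86 mm². φR_n = 0.75 × 372 × 706.86 × 8 × 1 = 1577.7 kN.
Bearing (6 mm plate, F_u = 450 MPa): end bolts L_c = 41 − 33/2 = 24.5, R_n = min(1.2×24.5×6×450, 2.4×30×6×450) = 79.38 kN/bolt; interior L_c = 115 − 33 = 82, R_n = 194.4 kN/bolt. φR_n = 0.75 × (2×79.38 + 6×194.4) = 993.9 kN.
Tension yield (gross): A_g = 323×6 = 1938 mm². φR_n = 0.90 × 300 × 1938 = 523.3 kN.
Governing: min(1577.7, 993.9, 523.3) = 523.3 kN → gross-section yield.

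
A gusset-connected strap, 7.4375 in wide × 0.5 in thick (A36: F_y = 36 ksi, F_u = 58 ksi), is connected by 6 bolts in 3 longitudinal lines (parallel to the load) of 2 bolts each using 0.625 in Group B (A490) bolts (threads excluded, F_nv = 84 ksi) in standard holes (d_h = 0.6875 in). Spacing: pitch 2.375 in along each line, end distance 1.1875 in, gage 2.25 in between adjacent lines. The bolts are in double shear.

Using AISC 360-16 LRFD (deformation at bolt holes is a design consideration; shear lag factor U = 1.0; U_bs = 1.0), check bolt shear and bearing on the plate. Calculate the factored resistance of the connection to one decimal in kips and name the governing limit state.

Bolt shear: A_b = π(0.625)²/4 = 0.3068 in². φR_n = 0.75 × 84 × 0.3068 × 6 × 2 = 231.9 kips.
Bearing (0.5 in plate, F_u = 58 ksi): end bolts L_c = 1.1875 − 0.6875/2 = 0.84375, R_n = min(1.2×0.84375×0.5×58, 2.4×0.625×0.5×58) = 29.363 kips/bolt; interior L_c = 2.375 − 0.6875 = 1.6875, R_n = 43.5 kips/bolt. φR_n = 0.75 × (3×29.363 + 3×43.5) = 163.9 kips.
Governing: min(231.9, 163.9) = 163.9 kips → bearing.

163.9 kips (bearing governs)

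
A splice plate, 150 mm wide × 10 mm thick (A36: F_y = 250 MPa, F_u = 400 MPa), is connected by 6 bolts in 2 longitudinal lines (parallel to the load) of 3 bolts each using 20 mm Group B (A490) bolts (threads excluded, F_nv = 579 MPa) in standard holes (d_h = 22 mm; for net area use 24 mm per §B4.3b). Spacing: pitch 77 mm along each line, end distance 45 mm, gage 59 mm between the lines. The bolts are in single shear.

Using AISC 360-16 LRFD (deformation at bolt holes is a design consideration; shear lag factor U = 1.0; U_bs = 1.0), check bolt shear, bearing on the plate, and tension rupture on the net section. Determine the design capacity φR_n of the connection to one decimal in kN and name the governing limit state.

306.0 kN (net-section rupture governs)

Bolt shear: A_b = π(20)²/4 = 314.16 mm². φR_n = 0.75 × 579 × 314.16 × 6 × 1 = 818.5 kN.
Bearing (10 mm plate, F_u = 400 MPa): end bolts L_c = 45 − 22/2 = 34, R_n = min(1.2×34×10×400, 2.4×20×10×400) = 163.2 kN/bolt; interior L_c = 77 − 22 = 55, R_n = 192 kN/bolt. φR_n = 0.75 × (2×163.2 + 4×192) = 820.8 kN.
Tension rupture (net): A_n = (150 − 2×24)×10 = 1020 mm² (U = 1.0, A_e = A_n). φR_n = 0.75 × 400 × 1020 = 306.0 kN.
Governing: min(818.5, 820.8, 306.0) = 306.0 kN → net-section rupture.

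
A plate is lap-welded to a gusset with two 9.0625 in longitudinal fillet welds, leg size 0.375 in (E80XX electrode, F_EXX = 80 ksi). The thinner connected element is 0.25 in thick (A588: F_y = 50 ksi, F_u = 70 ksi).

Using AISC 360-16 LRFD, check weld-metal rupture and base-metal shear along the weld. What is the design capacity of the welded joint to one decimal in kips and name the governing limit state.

Weld metal: throat = 0.707×0.375 = 0.26513 in, L = 2×9.0625 = 18.125 in. φR_n = 0.75 × 0.6 × 80 × 0.26513 × 18.125 = 173.0 kips.
Base metal shear (0.25 in plate): yield φR_n = 1.0×0.6×50×0.25×18.125 = 135.9 kips; rupture φR_n = 0.75×0.6×70×0.25×18.125 = 142.7 kips; take 135.9 kips (yield).
Governing: min(173.0, 135.9) = 135.9 kips → base-metal shear.

135.9 kips (base-metal shear governs)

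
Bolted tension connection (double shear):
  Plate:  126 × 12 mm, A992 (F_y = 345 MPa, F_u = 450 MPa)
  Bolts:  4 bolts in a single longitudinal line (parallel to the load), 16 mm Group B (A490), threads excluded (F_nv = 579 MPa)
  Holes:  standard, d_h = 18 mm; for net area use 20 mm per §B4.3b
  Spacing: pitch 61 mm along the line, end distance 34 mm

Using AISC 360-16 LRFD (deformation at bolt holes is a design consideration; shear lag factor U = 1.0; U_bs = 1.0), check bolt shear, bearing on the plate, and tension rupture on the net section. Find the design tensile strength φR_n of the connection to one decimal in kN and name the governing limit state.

429.3 kN (net-section rupture governs)

Bolt shear: A_b = π(16)²/4 = 201.06 mm². φR_n = 0.75 × 579 × 201.06 × 4 × 2 = 698.5 kN.
Bearing (12 mm plate, F_u = 450 MPa): end bolts L_c = 34 − 18/2 = 25, R_n = min(1.2×25×12×450, 2.4×16×12×450) = 162 kN/bolt; interior L_c = 61 − 18 = 43, R_n = 207.36 kN/bolt. φR_n = 0.75 × (1×162 + 3×207.36) = 588.1 kN.
Tension rupture (net): A_n = (126 − 1×20)×12 = 1272 mm² (U = 1.0, A_e = A_n). φR_n = 0.75 × 450 × 1272 = 429.3 kN.
Governing: min(698.5, 588.1, 429.3) = 429.3 kN → net-section rupture.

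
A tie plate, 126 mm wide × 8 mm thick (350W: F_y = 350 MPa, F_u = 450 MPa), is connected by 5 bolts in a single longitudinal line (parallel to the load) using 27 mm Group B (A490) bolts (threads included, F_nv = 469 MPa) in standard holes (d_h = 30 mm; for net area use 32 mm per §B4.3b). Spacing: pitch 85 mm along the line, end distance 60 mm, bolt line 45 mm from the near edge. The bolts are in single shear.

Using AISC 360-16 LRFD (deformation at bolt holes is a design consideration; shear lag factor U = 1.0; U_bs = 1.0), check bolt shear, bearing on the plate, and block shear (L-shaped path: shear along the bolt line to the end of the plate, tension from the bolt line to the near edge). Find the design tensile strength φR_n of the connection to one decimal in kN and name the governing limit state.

Bolt shear: A_b = π(27)²/4 = 572.56 mm². φR_n = 0.75 × 469 × 572.56 × 5 × 1 = 1007.0 kN.
Bearing (8 mm plate, F_u = 450 MPa): end bolts L_c = 60 − 30/2 = 45, R_n = min(1.2×45×8×450, 2.4×27×8×450) = 194.4 kN/bolt; interior L_c = 85 − 30 = 55, R_n = 233.28 kN/bolt. φR_n = 0.75 × (1×194.4 + 4×233.28) = 845.6 kN.
Block shear: shear path 1×[60+4×85] = 1×400 mm, A_gv = 3200, A_nv = 1×(400 − 4.5×32)×8 = 2048 mm²; tension to near edge: (45 − 0.5×32)×8 = 232 mm². R_n = min(0.6×450×2048, 0.6×350×3200) + 1.0×450×232 = min(552.96, 672) + 104.4 = 657.36 kN. φR_n = 0.75 × 657.36 = 493.0 kN.
Governing: min(1007.0, 845.6, 493.0) = 493.0 kN → block shear.

493.0 kN (block shear governs)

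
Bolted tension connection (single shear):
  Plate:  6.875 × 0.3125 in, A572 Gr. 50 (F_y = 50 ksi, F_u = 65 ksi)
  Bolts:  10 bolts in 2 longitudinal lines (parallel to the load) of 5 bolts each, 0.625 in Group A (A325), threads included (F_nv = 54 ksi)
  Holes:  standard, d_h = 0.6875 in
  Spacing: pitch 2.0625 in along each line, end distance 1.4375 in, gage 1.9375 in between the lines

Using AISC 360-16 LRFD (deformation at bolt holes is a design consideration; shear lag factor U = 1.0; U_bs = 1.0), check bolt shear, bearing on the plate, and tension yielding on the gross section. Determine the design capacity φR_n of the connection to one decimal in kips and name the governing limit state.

96.7 kips (gross-section yield governs)

Bolt shear: A_b = π(0.625)²/4 = 0.3068 in². φR_n = 0.75 × 54 × 0.3068 × 10 × 1 = 124.3 kips.
Bearing (0.3125 in plate, F_u = 65 ksi): end bolts L_c = 1.4375 − 0.6875/2 = 1.09375, R_n = min(1.2×1.09375×0.3125×65, 2.4×0.625×0.3125×65) = 26.66 kips/bolt; interior L_c = 2.0625 − 0.6875 = 1.375, R_n = 30.469 kips/bolt. φR_n = 0.75 × (2×26.66 + 8×30.469) = 222.8 kips.
Tension yield (gross): A_g = 6.875×0.3125 = 2.1484 in². φR_n = 0.90 × 50 × 2.1484 = 96.7 kips.
Governing: min(124.3, 222.8, 96.7) = 96.7 kips → gross-section yield.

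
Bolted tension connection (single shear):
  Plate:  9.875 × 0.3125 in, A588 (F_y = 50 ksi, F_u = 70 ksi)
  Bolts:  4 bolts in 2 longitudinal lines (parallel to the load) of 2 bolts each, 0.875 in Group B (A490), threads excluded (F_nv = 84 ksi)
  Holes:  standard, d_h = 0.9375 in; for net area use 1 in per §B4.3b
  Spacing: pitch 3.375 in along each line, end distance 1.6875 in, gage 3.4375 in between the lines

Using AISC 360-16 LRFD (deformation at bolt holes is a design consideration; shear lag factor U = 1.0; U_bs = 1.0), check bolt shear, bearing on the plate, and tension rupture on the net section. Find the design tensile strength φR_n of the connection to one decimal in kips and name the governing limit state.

Bolt shear: A_b = π(0.875)²/4 = 0.60132 in². φR_n = 0.75 × 84 × 0.60132 × 4 × 1 = 151.5 kips.
Bearing (0.3125 in plate, F_u = 70 ksi): end bolts L_c = 1.6875 − 0.9375/2 = 1.21875, R_n = min(1.2×1.21875×0.3125×70, 2.4×0.875×0.3125×70) = 31.992 kips/bolt; interior L_c = 3.375 − 0.9375 = 2.4375, R_n = 45.938 kips/bolt. φR_n = 0.75 × (2×31.992 + 2×45.938) = 116.9 kips.
Tension rupture (net): A_n = (9.875 − 2×1)×0.3125 = 2.4609 in² (U = 1.0, A_e = A_n). φR_n = 0.75 × 70 × 2.4609 = 129.2 kips.
Governing: min(151.5, 116.9, 129.2) = 116.9 kips → bearing.

116.9 kips (bearing governs)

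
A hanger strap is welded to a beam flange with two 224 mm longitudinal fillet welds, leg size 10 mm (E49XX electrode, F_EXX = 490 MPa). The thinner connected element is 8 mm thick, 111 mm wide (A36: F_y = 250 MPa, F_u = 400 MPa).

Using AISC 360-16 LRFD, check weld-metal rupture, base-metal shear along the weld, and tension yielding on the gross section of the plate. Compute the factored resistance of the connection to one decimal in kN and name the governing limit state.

Weld metal: throat = 0.707×10 = 7.07 mm, L = 2×224 = 448 mm. φR_n = 0.75 × 0.6 × 490 × 7.07 × 448 = 698.4 kN.
Base metal shear (8 mm plate): yield φR_n = 1.0×0.6×250×8×448 = 537.6 kN; rupture φR_n = 0.75×0.6×400×8×448 = 645.1 kN; take 537.6 kN (yield).
Tension yield (gross): A_g = 111×8 = 888 mm². φR_n = 0.90 × 250 × 888 = 199.8 kN.
Governing: min(698.4, 537.6, 199.8) = 199.8 kN → gross-section yield.

199.8 kN (gross-section yield governs)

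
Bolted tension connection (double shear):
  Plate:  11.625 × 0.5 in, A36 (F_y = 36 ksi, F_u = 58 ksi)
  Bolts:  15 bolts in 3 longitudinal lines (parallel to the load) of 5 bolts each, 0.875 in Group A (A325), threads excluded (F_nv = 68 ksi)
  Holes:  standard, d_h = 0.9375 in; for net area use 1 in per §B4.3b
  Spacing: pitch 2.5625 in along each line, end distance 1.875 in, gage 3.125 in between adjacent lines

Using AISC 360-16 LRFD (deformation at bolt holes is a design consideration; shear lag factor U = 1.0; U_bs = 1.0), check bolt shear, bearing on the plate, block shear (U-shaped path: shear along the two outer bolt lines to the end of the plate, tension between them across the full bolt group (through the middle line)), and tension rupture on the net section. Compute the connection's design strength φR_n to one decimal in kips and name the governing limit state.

187.6 kips (net-section rupture governs)

Bolt shear: A_b = π(0.875)²/4 = 0.60132 in². φR_n = 0.75 × 68 × 0.60132 × 15 × 2 = 920.0 kips.
Bearing (0.5 in plate, F_u = 58 ksi): end bolts L_c = 1.875 − 0.9375/2 = 1.40625, R_n = min(1.2×1.40625×0.5×58, 2.4×0.875×0.5×58) = 48.938 kips/bolt; interior L_c = 2.5625 − 0.9375 = 1.625, R_n = 56.55 kips/bolt. φR_n = 0.75 × (3×48.938 + 12×56.55) = 619.1 kips.
Block shear: shear path 2×[1.875+4×2.5625] = 2×12.125 in, A_gv = 12.125, A_nv = 2×(12.125 − 4.5×1)×0.5 = 7.625 in²; tension across gage: (6.25 − 2×1)×0.5 = 2.125 in². R_n = min(0.6×58×7.625, 0.6×36×12.125) + 1.0×58×2.125 = min(265.35, 261.9) + 123.25 = 385.15 kips. φR_n = 0.75 × 385.15 = 288.9 kips.
Tension rupture (net): A_n = (11.625 − 3×1)×0.5 = 4.3125 in² (U = 1.0, A_e = A_n). φR_n = 0.75 × 58 × 4.3125 = 187.6 kips.
Governing: min(920.0, 619.1, 288.9, 187.6) = 187.6 kips → net-section rupture.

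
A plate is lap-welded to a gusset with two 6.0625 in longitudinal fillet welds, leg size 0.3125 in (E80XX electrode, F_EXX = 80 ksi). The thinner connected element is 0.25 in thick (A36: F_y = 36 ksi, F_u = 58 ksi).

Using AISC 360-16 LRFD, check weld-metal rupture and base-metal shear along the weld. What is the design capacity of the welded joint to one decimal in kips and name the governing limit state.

Weld metal: throat = 0.707×0.3125 = 0.22094 in, L = 2×6.0625 = 12.125 in. φR_n = 0.75 × 0.6 × 80 × 0.22094 × 12.125 = 96.4 kips.
Base metal shear (0.25 in plate): yield φR_n = 1.0×0.6×36×0.25×12.125 = 65.5 kips; rupture φR_n = 0.75×0.6×58×0.25×12.125 = 79.1 kips; take 65.5 kips (yield).
Governing: min(96.4, 65.5) = 65.5 kips → base-metal shear.

65.5 kips (base-metal shear governs)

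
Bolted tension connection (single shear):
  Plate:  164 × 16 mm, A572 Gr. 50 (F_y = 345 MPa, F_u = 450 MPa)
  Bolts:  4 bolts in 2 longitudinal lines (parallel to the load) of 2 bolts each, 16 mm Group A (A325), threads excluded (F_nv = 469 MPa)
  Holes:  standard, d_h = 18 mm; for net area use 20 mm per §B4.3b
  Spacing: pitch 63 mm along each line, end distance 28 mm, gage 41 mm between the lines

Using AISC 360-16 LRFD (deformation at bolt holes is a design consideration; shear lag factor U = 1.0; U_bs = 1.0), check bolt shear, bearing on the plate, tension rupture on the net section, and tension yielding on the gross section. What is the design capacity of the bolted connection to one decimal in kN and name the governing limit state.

Bolt shear: A_b = π(16)²/4 = 201.06 mm². φR_n = 0.75 × 469 × 201.06 × 4 × 1 = 282.9 kN.
Bearing (16 mm plate, F_u = 450 MPa): end bolts L_c = 28 − 18/2 = 19, R_n = min(1.2×19×16×450, 2.4×16×16×450) = 164.16 kN/bolt; interior L_c = 63 − 18 = 45, R_n = 276.48 kN/bolt. φR_n = 0.75 × (2×164.16 + 2×276.48) = 661.0 kN.
Tension rupture (net): A_n = (164 − 2×20)×16 = 1984 mm² (U = 1.0, A_e = A_n). φR_n = 0.75 × 450 × 1984 = 669.6 kN.
Tension yield (gross): A_g = 164×16 = 2624 mm². φR_n = 0.90 × 345 × 2624 = 814.8 kN.
Governing: min(282.9, 661.0, 669.6, 814.8) = 282.9 kN → bolt shear.

282.9 kN (bolt shear governs)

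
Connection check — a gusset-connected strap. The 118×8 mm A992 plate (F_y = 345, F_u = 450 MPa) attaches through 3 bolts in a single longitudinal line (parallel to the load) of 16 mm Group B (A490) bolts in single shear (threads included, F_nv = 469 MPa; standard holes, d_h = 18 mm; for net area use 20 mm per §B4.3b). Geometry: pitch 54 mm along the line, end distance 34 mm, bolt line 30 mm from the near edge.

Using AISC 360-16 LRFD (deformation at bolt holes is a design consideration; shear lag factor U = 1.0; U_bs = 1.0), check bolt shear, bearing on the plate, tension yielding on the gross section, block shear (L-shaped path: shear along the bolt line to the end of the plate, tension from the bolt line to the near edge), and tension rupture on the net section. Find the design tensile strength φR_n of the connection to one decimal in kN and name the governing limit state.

203.0 kN (block shear governs)

Bolt shear: A_b = π(16)²/4 = 201.06 mm². φR_n = 0.75 × 469 × 201.06 × 3 × 1 = 212.2 kN.
Bearing (8 mm plate, F_u = 450 MPa): end bolts L_c = 34 − 18/2 = 25, R_n = min(1.2×25×8×450, 2.4×16×8×450) = 108 kN/bolt; interior L_c = 54 − 18 = 36, R_n = 138.24 kN/bolt. φR_n = 0.75 × (1×108 + 2×138.24) = 288.4 kN.
Tension yield (gross): A_g = 118×8 = 944 mm². φR_n = 0.90 × 345 × 944 = 293.1 kN.
Block shear: shear path 1×[34+2×54] = 1×142 mm, A_gv = 1136, A_nv = 1×(142 − 2.5×20)×8 = 736 mm²; tension to near edge: (30 − 0.5×20)×8 = 160 mm². R_n = min(0.6×450×736, 0.6×345×1136) + 1.0×450×160 = min(198.72, 235.15) + 72 = 270.72 kN. φR_n = 0.75 × 270.72 = 203.0 kN.
Tension rupture (net): A_n = (118 − 1×20)×8 = 784 mm² (U = 1.0, A_e = A_n). φR_n = 0.75 × 450 × 784 = 264.6 kN.
Governing: min(212.2, 288.4, 293.1, 203.0, 264.6) = 203.0 kN → block shear.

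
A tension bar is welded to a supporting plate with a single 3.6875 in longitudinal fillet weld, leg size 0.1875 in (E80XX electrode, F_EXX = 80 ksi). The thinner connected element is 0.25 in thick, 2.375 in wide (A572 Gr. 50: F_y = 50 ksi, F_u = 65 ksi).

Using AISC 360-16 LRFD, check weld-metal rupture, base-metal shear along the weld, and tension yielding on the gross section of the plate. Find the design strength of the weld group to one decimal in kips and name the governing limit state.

17.6 kips (weld metal governs)

Weld metal: throat = 0.707×0.1875 = 0.13256 in, L = 3.6875 in. φR_n = 0.75 × 0.6 × 80 × 0.13256 × 3.6875 = 17.6 kips.
Base metal shear (0.25 in plate): yield φR_n = 1.0×0.6×50×0.25×3.6875 = 27.7 kips; rupture φR_n = 0.75×0.6×65×0.25×3.6875 = 27.0 kips; take 27.0 kips (rupture).
Tension yield (gross): A_g = 2.375×0.25 = 0.59375 in². φR_n = 0.90 × 50 × 0.59375 = 26.7 kips.
Governing: min(17.6, 27.0, 26.7) = 17.6 kips → weld metal.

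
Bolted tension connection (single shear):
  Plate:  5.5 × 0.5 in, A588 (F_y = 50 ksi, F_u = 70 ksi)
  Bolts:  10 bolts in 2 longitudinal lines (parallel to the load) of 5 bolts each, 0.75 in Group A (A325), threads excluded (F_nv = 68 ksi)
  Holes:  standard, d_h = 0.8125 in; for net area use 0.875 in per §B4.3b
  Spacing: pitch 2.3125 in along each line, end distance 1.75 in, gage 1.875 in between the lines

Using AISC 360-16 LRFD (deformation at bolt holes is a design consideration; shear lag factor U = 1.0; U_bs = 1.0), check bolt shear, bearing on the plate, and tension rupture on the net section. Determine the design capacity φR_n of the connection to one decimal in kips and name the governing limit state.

Bolt shear: A_b = π(0.75)²/4 = 0.44179 in². φR_n = 0.75 × 68 × 0.44179 × 10 × 1 = 225.3 kips.
Bearing (0.5 in plate, F_u = 70 ksi): end bolts L_c = 1.75 − 0.8125/2 = 1.34375, R_n = min(1.2×1.34375×0.5×70, 2.4×0.75×0.5×70) = 56.438 kips/bolt; interior L_c = 2.3125 − 0.8125 = 1.5, R_n = 63 kips/bolt. φR_n = 0.75 × (2×56.438 + 8×63) = 462.7 kips.
Tension rupture (net): A_n = (5.5 − 2×0.875)×0.5 = 1.875 in² (U = 1.0, A_e = A_n). φR_n = 0.75 × 70 × 1.875 = 98.4 kips.
Governing: min(225.3, 462.7, 98.4) = 98.4 kips → net-section rupture.

98.4 kips (net-section rupture governs)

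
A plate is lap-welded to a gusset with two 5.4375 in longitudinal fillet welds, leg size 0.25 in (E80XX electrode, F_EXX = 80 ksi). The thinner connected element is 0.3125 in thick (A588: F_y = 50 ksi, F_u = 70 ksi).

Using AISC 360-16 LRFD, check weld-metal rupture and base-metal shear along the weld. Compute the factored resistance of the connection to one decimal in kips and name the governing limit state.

Weld metal: throat = 0.707×0.25 = 0.17675 in, L = 2×5.4375 = 10.875 in. φR_n = 0.75 × 0.6 × 80 × 0.17675 × 10.875 = 69.2 kips.
Base metal shear (0.3125 in plate): yield φR_n = 1.0×0.6×50×0.3125×10.875 = 102.0 kips; rupture φR_n = 0.75×0.6×70×0.3125×10.875 = 107.1 kips; take 102.0 kips (yield).
Governing: min(69.2, 102.0) = 69.2 kips → weld metal.

69.2 kips (weld metal governs)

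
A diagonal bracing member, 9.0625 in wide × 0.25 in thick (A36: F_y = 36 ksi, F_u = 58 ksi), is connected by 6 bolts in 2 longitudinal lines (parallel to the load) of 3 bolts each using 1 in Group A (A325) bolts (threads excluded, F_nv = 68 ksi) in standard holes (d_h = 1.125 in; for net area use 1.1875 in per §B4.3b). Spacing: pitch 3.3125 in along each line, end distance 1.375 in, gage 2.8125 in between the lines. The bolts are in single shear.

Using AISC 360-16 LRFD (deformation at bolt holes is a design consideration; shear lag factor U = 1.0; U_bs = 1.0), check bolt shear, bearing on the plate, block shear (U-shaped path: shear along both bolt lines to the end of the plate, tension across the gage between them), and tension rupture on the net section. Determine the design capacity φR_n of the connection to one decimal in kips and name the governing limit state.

72.7 kips (net-section rupture governs)

Bolt shear: A_b = π(1)²/4 = 0.7854 in². φR_n = 0.75 × 68 × 0.7854 × 6 × 1 = 240.3 kips.
Bearing (0.25 in plate, F_u = 58 ksi): end bolts L_c = 1.375 − 1.125/2 = 0.8125, R_n = min(1.2×0.8125×0.25×58, 2.4×1×0.25×58) = 14.138 kips/bolt; interior L_c = 3.3125 − 1.125 = 2.1875, R_n = 34.8 kips/bolt. φR_n = 0.75 × (2×14.138 + 4×34.8) = 125.6 kips.
Block shear: shear path 2×[1.375+2×3.3125] = 2×8 in, A_gv = 4, A_nv = 2×(8 − 2.5×1.1875)×0.25 = 2.5156 in²; tension across gage: (2.8125 − 1×1.1875)×0.25 = 0.40625 in². R_n = min(0.6×58×2.5156, 0.6×36×4) + 1.0×58×0.40625 = min(87.543, 86.4) + 23.563 = 109.96 kips. φR_n = 0.75 × 109.96 = 82.5 kips.
Tension rupture (net): A_n = (9.0625 − 2×1.1875)×0.25 = 1.6719 in² (U = 1.0, A_e = A_n). φR_n = 0.75 × 58 × 1.6719 = 72.7 kips.
Governing: min(240.3, 125.6, 82.5, 72.7) = 72.7 kips → net-section rupture.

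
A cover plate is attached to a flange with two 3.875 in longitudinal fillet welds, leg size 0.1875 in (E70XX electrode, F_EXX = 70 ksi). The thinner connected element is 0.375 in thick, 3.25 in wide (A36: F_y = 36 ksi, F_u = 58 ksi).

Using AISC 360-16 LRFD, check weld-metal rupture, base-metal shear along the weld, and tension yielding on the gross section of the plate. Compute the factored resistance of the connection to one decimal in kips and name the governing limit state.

32.4 kips (weld metal governs)

Weld metal: throat = 0.707×0.1875 = 0.13256 in, L = 2×3.875 = 7.75 in. φR_n = 0.75 × 0.6 × 70 × 0.13256 × 7.75 = 32.4 kips.
Base metal shear (0.375 in plate): yield φR_n = 1.0×0.6×36×0.375×7.75 = 62.8 kips; rupture φR_n = 0.75×0.6×58×0.375×7.75 = 75.9 kips; take 62.8 kips (yield).
Tension yield (gross): A_g = 3.25×0.375 = 1.2188 in². φR_n = 0.90 × 36 × 1.2188 = 39.5 kips.
Governing: min(32.4, 62.8, 39.5) = 32.4 kips → weld metal.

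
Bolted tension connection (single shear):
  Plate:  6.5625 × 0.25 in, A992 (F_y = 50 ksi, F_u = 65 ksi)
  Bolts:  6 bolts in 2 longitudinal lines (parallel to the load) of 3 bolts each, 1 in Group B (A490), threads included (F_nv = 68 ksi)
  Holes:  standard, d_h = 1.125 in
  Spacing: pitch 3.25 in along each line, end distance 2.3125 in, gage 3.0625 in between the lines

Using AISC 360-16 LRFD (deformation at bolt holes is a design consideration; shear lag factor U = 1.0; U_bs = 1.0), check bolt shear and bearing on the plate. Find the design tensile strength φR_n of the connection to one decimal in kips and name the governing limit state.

168.2 kips (bearing governs)

Bolt shear: A_b = π(1)²/4 = 0.7854 in². φR_n = 0.75 × 68 × 0.7854 × 6 × 1 = 240.3 kips.
Bearing (0.25 in plate, F_u = 65 ksi): end bolts L_c = 2.3125 − 1.125/2 = 1.75, R_n = min(1.2×1.75×0.25×65, 2.4×1×0.25×65) = 34.125 kips/bolt; interior L_c = 3.25 − 1.125 = 2.125, R_n = 39 kips/bolt. φR_n = 0.75 × (2×34.125 + 4×39) = 168.2 kips.
Governing: min(240.3, 168.2) = 168.2 kips → bearing.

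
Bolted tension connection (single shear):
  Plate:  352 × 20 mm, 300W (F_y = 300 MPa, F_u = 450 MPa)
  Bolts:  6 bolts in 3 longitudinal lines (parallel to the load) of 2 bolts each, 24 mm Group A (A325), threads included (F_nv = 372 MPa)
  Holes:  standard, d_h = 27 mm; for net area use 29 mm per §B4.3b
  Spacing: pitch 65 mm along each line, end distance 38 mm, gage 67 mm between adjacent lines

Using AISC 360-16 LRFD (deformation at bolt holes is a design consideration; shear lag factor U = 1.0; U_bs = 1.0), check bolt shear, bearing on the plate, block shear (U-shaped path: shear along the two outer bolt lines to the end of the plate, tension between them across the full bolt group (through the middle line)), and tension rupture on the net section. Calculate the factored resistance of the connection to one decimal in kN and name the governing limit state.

757.3 kN (bolt shear governs)

Bolt shear: A_b = π(24)²/4 = 452.39 mm². φR_n = 0.75 × 372 × 452.39 × 6 × 1 = 757.3 kN.
Bearing (20 mm plate, F_u = 450 MPa): end bolts L_c = 38 − 27/2 = 24.5, R_n = min(1.2×24.5×20×450, 2.4×24×20×450) = 264.6 kN/bolt; interior L_c = 65 − 27 = 38, R_n = 410.4 kN/bolt. φR_n = 0.75 × (3×264.6 + 3×410.4) = 1518.8 kN.
Block shear: shear path 2×[38+1×65] = 2×103 mm, A_gv = 4120, A_nv = 2×(103 − 1.5×29)×20 = 2380 mm²; tension across gage: (134 − 2×29)×20 = 1520 mm². R_n = min(0.6×450×2380, 0.6×300×4120) + 1.0×450×1520 = min(642.6, 741.6) + 684 = 1326.6 kN. φR_n = 0.75 × 1326.6 = 995.0 kN.
Tension rupture (net): A_n = (352 − 3×29)×20 = 5300 mm² (U = 1.0, A_e = A_n). φR_n = 0.75 × 450 × 5300 = 1788.8 kN.
Governing: min(757.3, 1518.8, 995.0, 1788.8) = 757.3 kN → bolt shear.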